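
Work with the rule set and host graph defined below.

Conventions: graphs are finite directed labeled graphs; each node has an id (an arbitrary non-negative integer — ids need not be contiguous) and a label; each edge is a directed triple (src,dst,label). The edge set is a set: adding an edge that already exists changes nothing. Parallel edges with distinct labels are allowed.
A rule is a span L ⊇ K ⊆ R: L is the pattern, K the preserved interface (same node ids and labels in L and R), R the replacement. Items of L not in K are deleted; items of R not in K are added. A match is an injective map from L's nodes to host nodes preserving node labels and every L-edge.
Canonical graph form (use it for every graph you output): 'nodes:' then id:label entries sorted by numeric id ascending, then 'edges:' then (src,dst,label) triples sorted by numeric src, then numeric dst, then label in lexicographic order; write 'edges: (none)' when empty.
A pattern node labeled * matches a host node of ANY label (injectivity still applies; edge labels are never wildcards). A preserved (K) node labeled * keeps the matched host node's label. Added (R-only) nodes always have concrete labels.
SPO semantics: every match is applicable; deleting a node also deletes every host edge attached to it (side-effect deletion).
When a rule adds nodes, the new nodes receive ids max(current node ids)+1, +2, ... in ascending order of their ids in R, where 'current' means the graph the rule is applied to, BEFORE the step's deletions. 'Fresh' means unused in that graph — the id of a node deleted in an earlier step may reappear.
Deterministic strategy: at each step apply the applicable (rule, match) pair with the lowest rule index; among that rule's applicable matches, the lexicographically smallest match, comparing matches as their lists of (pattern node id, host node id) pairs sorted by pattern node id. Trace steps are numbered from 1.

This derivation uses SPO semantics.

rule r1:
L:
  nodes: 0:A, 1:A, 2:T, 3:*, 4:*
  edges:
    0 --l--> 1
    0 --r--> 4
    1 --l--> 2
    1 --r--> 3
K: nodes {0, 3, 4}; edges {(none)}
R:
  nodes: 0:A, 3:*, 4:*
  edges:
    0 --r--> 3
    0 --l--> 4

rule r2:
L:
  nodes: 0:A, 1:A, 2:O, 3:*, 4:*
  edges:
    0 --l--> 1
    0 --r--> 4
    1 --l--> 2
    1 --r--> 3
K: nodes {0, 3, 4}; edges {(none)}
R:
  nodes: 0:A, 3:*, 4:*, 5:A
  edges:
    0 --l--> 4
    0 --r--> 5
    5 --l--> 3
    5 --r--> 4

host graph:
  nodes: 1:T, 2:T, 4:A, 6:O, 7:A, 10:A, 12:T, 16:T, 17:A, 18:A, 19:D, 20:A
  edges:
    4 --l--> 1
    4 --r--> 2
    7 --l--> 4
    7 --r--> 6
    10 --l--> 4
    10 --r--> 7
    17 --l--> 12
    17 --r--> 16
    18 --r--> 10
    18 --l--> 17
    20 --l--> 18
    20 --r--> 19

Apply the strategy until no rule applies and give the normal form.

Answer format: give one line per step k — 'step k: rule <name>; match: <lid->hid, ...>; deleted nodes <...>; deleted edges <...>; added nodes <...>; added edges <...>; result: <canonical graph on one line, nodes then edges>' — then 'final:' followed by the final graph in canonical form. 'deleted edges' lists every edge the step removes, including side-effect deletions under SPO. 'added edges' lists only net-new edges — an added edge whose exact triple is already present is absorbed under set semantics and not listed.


step 1: rule r1; match: 0->7, 1->4, 2->1, 3->2, 4->6; deleted nodes 1, 4; deleted edges (4,1,l); (4,2,r); (7,4,l); (7,6,r); (10,4,l); added nodes (none); added edges (7,2,r); (7,6,l); result: nodes: 2:T, 6:O, 7:A, 10:A, 12:T, 16:T, 17:A, 18:A, 19:D, 20:A edges: (7,2,r); (7,6,l); (10,7,r); (17,12,l); (17,16,r); (18,10,r); (18,17,l); (20,18,l); (20,19,r)
step 2: rule r1; match: 0->18, 1->17, 2->12, 3->16, 4->10; deleted nodes 12, 17; deleted edges (17,12,l); (17,16,r); (18,10,r); (18,17,l); added nodes (none); added edges (18,10,l); (18,16,r); result: nodes: 2:T, 6:O, 7:A, 10:A, 16:T, 18:A, 19:D, 20:A edges: (7,2,r); (7,6,l); (10,7,r); (18,10,l); (18,16,r); (20,18,l); (20,19,r)
final:
nodes: 2:T, 6:O, 7:A, 10:A, 16:T, 18:A, 19:D, 20:A
edges: (7,2,r); (7,6,l); (10,7,r); (18,10,l); (18,16,r); (20,18,l); (20,19,r)


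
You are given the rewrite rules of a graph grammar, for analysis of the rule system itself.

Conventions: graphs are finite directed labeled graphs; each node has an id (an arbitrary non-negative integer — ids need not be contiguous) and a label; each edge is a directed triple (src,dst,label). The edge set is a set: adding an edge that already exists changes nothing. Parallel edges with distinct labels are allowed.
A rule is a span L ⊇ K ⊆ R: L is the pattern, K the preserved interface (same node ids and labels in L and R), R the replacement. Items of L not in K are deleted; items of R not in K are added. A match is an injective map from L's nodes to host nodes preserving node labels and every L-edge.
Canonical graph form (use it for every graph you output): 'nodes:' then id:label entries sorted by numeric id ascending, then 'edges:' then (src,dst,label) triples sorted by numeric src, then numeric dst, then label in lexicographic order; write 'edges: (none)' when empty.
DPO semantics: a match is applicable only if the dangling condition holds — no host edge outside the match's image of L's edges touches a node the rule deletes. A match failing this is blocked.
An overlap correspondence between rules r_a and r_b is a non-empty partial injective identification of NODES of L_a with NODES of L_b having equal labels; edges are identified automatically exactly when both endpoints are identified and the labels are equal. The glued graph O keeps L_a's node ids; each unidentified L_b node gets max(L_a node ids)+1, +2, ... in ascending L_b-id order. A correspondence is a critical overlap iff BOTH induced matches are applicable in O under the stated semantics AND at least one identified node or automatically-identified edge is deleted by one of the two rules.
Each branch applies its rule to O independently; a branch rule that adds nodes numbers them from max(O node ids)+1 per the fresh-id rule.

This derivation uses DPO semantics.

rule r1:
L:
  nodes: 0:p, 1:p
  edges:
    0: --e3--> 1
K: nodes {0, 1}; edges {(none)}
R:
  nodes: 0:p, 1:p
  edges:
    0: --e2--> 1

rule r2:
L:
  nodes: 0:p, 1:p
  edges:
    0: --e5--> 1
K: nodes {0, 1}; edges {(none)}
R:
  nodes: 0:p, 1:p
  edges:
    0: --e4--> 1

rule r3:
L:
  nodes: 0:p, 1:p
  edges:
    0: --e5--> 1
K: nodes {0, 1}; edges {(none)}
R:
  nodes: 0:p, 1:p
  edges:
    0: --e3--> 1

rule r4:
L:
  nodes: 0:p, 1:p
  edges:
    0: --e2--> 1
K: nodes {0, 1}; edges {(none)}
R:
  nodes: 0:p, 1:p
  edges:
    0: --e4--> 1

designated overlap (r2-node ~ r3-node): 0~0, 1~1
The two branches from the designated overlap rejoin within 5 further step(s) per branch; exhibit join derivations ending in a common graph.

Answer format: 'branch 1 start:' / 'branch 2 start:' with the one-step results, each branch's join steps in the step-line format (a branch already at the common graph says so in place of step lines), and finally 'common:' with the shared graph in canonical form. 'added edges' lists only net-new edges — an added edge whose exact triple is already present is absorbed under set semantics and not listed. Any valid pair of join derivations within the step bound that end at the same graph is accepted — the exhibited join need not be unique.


branch 1 start:
nodes: 0:p, 1:p
edges: (0,1,e4)
branch 2 start:
nodes: 0:p, 1:p
edges: (0,1,e3)
branch 1: already at the common graph (0 steps)
branch 2 step 1: rule r1; match: 0->0, 1->1; deleted nodes (none); deleted edges (0,1,e3); added nodes (none); added edges (0,1,e2); result: nodes: 0:p, 1:p edges: (0,1,e2)
branch 2 step 2: rule r4; match: 0->0, 1->1; deleted nodes (none); deleted edges (0,1,e2); added nodes (none); added edges (0,1,e4); result: nodes: 0:p, 1:p edges: (0,1,e4)
common:
nodes: 0:p, 1:p
edges: (0,1,e4)


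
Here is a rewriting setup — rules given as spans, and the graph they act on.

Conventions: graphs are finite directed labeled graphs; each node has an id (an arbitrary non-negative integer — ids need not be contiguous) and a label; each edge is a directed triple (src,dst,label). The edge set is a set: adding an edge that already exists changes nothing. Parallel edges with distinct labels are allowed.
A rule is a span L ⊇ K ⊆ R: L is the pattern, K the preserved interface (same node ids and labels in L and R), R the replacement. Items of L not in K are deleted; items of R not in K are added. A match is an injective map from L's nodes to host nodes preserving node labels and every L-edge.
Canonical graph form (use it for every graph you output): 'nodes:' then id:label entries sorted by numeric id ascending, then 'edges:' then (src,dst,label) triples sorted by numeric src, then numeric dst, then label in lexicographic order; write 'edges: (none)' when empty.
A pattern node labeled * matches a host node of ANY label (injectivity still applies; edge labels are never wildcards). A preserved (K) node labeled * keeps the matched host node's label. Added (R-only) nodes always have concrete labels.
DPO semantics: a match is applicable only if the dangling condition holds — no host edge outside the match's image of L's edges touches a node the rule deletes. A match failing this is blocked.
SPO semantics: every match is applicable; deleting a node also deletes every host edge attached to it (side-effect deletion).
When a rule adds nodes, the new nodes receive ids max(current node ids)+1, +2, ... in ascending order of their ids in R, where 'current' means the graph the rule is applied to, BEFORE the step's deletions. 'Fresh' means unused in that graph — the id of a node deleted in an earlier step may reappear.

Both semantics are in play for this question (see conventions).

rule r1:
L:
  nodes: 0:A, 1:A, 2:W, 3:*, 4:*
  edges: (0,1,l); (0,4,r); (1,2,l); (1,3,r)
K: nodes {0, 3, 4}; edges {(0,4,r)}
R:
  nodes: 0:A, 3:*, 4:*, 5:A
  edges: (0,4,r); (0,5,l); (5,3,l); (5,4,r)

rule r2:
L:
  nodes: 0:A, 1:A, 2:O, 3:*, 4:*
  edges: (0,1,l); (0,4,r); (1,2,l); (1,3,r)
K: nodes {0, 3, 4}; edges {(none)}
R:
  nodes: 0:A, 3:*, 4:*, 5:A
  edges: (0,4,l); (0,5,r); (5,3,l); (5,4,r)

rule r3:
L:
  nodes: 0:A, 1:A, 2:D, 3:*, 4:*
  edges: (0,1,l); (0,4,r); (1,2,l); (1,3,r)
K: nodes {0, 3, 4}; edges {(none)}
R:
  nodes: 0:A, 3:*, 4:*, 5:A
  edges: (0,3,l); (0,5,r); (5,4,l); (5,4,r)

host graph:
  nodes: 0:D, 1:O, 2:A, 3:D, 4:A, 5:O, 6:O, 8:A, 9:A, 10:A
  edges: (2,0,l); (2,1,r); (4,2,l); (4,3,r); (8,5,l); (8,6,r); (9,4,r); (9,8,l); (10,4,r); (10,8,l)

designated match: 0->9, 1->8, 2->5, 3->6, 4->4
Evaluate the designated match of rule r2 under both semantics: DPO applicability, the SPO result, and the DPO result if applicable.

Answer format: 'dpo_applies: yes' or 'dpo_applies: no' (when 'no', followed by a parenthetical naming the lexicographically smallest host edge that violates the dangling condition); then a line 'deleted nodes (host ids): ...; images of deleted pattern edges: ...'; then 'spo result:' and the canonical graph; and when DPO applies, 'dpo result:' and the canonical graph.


dpo_applies: no
(the rule deletes node 8, which keeps host edge (10,8,l) outside the match image — the dangling condition fails, DPO blocks; SPO proceeds and side-deletes such edges)
deleted nodes (host ids): 5, 8; images of deleted pattern edges: (8,5,l); (8,6,r); (9,4,r); (9,8,l)
spo result:
nodes: 0:D, 1:O, 2:A, 3:D, 4:A, 6:O, 9:A, 10:A, 11:A
edges: (2,0,l); (2,1,r); (4,2,l); (4,3,r); (9,4,l); (9,11,r); (10,4,r); (11,4,r); (11,6,l)


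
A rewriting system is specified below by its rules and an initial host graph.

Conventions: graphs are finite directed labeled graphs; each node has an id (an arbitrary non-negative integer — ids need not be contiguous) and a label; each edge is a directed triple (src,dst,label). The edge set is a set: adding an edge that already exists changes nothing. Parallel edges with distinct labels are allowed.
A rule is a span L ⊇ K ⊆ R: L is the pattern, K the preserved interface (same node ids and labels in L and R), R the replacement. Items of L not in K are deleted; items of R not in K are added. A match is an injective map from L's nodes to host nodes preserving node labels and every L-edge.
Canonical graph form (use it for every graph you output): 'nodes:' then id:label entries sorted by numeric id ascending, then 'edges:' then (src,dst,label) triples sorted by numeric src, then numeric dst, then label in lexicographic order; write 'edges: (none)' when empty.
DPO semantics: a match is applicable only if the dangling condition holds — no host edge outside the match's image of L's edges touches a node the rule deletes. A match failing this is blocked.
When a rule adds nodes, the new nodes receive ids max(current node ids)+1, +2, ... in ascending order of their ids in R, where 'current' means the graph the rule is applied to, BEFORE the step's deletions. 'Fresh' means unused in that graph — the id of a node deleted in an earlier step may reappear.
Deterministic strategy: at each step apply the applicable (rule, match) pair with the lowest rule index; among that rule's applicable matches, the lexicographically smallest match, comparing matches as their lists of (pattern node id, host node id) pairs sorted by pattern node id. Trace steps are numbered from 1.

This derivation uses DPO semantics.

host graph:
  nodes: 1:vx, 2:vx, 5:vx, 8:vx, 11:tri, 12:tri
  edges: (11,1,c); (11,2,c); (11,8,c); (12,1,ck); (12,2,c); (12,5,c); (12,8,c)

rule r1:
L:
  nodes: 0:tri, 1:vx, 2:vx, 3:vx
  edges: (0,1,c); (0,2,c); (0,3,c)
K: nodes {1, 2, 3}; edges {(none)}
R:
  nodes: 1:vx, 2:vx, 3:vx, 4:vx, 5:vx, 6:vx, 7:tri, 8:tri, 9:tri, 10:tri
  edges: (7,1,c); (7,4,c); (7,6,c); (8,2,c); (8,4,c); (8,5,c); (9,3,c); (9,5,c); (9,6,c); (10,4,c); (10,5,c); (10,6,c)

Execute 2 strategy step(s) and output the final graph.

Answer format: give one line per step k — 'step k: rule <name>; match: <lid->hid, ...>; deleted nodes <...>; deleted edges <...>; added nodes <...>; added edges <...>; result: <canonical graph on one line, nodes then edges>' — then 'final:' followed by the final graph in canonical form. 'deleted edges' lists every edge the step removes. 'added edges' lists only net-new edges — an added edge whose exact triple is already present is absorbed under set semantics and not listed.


step 1: rule r1; match: 0->11, 1->1, 2->2, 3->8; deleted nodes 11; deleted edges (11,1,c); (11,2,c); (11,8,c); added nodes 13, 14, 15, 16, 17, 18, 19; added edges (16,1,c); (16,13,c); (16,15,c); (17,2,c); (17,13,c); (17,14,c); (18,8,c); (18,14,c); (18,15,c); (19,13,c); (19,14,c); (19,15,c); result: nodes: 1:vx, 2:vx, 5:vx, 8:vx, 12:tri, 13:vx, 14:vx, 15:vx, 16:tri, 17:tri, 18:tri, 19:tri edges: (12,1,ck); (12,2,c); (12,5,c); (12,8,c); (16,1,c); (16,13,c); (16,15,c); (17,2,c); (17,13,c); (17,14,c); (18,8,c); (18,14,c); (18,15,c); (19,13,c); (19,14,c); (19,15,c)
step 2: rule r1; match: 0->16, 1->1, 2->13, 3->15; deleted nodes 16; deleted edges (16,1,c); (16,13,c); (16,15,c); added nodes 20, 21, 22, 23, 24, 25, 26; added edges (23,1,c); (23,20,c); (23,22,c); (24,13,c); (24,20,c); (24,21,c); (25,15,c); (25,21,c); (25,22,c); (26,20,c); (26,21,c); (26,22,c); result: nodes: 1:vx, 2:vx, 5:vx, 8:vx, 12:tri, 13:vx, 14:vx, 15:vx, 17:tri, 18:tri, 19:tri, 20:vx, 21:vx, 22:vx, 23:tri, 24:tri, 25:tri, 26:tri edges: (12,1,ck); (12,2,c); (12,5,c); (12,8,c); (17,2,c); (17,13,c); (17,14,c); (18,8,c); (18,14,c); (18,15,c); (19,13,c); (19,14,c); (19,15,c); (23,1,c); (23,20,c); (23,22,c); (24,13,c); (24,20,c); (24,21,c); (25,15,c); (25,21,c); (25,22,c); (26,20,c); (26,21,c); (26,22,c)
final:
nodes: 1:vx, 2:vx, 5:vx, 8:vx, 12:tri, 13:vx, 14:vx, 15:vx, 17:tri, 18:tri, 19:tri, 20:vx, 21:vx, 22:vx, 23:tri, 24:tri, 25:tri, 26:tri
edges: (12,1,ck); (12,2,c); (12,5,c); (12,8,c); (17,2,c); (17,13,c); (17,14,c); (18,8,c); (18,14,c); (18,15,c); (19,13,c); (19,14,c); (19,15,c); (23,1,c); (23,20,c); (23,22,c); (24,13,c); (24,20,c); (24,21,c); (25,15,c); (25,21,c); (25,22,c); (26,20,c); (26,21,c); (26,22,c)


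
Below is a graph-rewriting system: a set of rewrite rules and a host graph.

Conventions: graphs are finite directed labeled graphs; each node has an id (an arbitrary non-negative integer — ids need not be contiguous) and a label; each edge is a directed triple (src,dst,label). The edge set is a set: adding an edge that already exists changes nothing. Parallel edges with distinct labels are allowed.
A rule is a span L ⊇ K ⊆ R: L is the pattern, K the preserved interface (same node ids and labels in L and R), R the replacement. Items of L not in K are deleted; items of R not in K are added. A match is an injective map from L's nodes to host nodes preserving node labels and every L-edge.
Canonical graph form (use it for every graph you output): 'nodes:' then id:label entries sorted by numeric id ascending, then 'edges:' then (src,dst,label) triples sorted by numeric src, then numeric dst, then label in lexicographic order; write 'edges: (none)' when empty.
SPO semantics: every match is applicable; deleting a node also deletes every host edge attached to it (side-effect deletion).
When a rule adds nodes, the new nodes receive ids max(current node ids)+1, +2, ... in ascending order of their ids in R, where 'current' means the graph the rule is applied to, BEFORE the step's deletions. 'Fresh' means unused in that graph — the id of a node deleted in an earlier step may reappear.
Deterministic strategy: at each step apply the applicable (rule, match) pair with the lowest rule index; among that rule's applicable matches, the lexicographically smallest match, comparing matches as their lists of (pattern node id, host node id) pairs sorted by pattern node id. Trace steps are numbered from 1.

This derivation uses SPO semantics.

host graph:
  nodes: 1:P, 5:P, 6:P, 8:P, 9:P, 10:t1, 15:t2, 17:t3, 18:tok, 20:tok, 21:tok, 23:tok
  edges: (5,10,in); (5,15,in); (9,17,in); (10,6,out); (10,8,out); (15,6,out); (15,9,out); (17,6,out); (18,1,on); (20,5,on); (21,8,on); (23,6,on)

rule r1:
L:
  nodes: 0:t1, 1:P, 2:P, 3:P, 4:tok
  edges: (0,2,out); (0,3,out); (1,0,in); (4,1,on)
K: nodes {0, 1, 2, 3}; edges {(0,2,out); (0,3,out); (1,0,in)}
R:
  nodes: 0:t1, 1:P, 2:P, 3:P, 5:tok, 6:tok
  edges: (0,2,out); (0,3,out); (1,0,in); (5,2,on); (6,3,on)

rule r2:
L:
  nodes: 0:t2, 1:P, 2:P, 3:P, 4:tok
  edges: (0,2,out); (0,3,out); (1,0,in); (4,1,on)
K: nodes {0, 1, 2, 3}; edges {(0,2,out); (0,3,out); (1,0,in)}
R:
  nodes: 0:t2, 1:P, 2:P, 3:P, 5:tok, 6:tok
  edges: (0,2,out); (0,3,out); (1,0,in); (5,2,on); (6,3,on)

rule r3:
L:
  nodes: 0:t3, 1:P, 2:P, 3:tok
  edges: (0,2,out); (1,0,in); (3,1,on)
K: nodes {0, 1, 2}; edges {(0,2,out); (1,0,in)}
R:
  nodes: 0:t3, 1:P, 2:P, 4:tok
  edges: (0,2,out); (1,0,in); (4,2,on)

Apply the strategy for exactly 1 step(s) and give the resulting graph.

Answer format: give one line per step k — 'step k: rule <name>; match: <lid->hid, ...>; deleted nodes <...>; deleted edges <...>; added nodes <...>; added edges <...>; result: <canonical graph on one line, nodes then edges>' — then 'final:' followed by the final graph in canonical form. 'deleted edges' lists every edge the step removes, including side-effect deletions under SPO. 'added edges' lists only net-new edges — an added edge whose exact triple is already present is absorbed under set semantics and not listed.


step 1: rule r1; match: 0->10, 1->5, 2->6, 3->8, 4->20; deleted nodes 20; deleted edges (20,5,on); added nodes 24, 25; added edges (24,6,on); (25,8,on); result: nodes: 1:P, 5:P, 6:P, 8:P, 9:P, 10:t1, 15:t2, 17:t3, 18:tok, 21:tok, 23:tok, 24:tok, 25:tok edges: (5,10,in); (5,15,in); (9,17,in); (10,6,out); (10,8,out); (15,6,out); (15,9,out); (17,6,out); (18,1,on); (21,8,on); (23,6,on); (24,6,on); (25,8,on)
final:
nodes: 1:P, 5:P, 6:P, 8:P, 9:P, 10:t1, 15:t2, 17:t3, 18:tok, 21:tok, 23:tok, 24:tok, 25:tok
edges: (5,10,in); (5,15,in); (9,17,in); (10,6,out); (10,8,out); (15,6,out); (15,9,out); (17,6,out); (18,1,on); (21,8,on); (23,6,on); (24,6,on); (25,8,on)


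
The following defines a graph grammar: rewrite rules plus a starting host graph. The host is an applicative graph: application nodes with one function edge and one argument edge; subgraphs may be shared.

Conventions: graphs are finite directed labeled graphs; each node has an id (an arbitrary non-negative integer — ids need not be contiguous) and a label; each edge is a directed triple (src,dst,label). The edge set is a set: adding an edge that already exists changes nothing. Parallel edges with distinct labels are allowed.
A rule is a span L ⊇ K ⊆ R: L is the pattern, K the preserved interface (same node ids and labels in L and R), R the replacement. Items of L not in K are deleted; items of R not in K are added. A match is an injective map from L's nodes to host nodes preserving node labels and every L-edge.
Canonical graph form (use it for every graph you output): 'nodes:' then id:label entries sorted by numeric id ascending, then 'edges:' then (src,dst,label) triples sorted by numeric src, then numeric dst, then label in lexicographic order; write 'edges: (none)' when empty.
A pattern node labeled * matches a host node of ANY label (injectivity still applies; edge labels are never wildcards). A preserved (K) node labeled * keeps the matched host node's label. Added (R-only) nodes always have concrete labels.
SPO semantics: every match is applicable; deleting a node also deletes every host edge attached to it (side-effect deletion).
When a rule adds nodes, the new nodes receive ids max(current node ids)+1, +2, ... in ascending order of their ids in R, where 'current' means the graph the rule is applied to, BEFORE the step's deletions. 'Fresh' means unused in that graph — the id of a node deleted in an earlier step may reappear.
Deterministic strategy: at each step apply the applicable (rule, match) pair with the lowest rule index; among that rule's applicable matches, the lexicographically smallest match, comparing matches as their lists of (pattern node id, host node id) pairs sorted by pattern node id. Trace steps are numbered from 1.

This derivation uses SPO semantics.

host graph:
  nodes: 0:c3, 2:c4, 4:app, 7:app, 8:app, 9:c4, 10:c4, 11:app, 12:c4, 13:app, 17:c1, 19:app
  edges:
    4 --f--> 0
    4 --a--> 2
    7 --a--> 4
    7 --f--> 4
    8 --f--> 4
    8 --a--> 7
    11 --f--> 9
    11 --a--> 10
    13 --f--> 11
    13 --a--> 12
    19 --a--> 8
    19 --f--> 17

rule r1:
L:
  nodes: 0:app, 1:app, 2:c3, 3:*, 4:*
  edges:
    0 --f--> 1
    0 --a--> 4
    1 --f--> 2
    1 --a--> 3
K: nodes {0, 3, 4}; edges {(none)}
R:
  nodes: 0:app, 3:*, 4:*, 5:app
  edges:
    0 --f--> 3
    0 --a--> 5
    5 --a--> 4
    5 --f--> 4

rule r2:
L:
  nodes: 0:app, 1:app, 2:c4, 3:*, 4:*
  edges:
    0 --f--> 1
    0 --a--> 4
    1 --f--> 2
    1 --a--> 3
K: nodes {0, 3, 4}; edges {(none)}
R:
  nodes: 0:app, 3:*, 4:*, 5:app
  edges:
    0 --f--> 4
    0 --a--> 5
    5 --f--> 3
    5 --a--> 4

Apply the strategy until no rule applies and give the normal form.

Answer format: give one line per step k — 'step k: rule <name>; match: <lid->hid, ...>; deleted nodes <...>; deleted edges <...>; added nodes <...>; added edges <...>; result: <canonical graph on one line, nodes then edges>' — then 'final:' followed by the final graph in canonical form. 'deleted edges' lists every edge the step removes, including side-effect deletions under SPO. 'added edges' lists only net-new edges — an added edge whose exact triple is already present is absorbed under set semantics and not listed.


step 1: rule r1; match: 0->8, 1->4, 2->0, 3->2, 4->7; deleted nodes 0, 4; deleted edges (4,0,f); (4,2,a); (7,4,a); (7,4,f); (8,4,f); (8,7,a); added nodes 20; added edges (8,2,f); (8,20,a); (20,7,a); (20,7,f); result: nodes: 2:c4, 7:app, 8:app, 9:c4, 10:c4, 11:app, 12:c4, 13:app, 17:c1, 19:app, 20:app edges: (8,2,f); (8,20,a); (11,9,f); (11,10,a); (13,11,f); (13,12,a); (19,8,a); (19,17,f); (20,7,a); (20,7,f)
step 2: rule r2; match: 0->13, 1->11, 2->9, 3->10, 4->12; deleted nodes 9, 11; deleted edges (11,9,f); (11,10,a); (13,11,f); (13,12,a); added nodes 21; added edges (13,12,f); (13,21,a); (21,10,f); (21,12,a); result: nodes: 2:c4, 7:app, 8:app, 10:c4, 12:c4, 13:app, 17:c1, 19:app, 20:app, 21:app edges: (8,2,f); (8,20,a); (13,12,f); (13,21,a); (19,8,a); (19,17,f); (20,7,a); (20,7,f); (21,10,f); (21,12,a)
final:
nodes: 2:c4, 7:app, 8:app, 10:c4, 12:c4, 13:app, 17:c1, 19:app, 20:app, 21:app
edges: (8,2,f); (8,20,a); (13,12,f); (13,21,a); (19,8,a); (19,17,f); (20,7,a); (20,7,f); (21,10,f); (21,12,a)


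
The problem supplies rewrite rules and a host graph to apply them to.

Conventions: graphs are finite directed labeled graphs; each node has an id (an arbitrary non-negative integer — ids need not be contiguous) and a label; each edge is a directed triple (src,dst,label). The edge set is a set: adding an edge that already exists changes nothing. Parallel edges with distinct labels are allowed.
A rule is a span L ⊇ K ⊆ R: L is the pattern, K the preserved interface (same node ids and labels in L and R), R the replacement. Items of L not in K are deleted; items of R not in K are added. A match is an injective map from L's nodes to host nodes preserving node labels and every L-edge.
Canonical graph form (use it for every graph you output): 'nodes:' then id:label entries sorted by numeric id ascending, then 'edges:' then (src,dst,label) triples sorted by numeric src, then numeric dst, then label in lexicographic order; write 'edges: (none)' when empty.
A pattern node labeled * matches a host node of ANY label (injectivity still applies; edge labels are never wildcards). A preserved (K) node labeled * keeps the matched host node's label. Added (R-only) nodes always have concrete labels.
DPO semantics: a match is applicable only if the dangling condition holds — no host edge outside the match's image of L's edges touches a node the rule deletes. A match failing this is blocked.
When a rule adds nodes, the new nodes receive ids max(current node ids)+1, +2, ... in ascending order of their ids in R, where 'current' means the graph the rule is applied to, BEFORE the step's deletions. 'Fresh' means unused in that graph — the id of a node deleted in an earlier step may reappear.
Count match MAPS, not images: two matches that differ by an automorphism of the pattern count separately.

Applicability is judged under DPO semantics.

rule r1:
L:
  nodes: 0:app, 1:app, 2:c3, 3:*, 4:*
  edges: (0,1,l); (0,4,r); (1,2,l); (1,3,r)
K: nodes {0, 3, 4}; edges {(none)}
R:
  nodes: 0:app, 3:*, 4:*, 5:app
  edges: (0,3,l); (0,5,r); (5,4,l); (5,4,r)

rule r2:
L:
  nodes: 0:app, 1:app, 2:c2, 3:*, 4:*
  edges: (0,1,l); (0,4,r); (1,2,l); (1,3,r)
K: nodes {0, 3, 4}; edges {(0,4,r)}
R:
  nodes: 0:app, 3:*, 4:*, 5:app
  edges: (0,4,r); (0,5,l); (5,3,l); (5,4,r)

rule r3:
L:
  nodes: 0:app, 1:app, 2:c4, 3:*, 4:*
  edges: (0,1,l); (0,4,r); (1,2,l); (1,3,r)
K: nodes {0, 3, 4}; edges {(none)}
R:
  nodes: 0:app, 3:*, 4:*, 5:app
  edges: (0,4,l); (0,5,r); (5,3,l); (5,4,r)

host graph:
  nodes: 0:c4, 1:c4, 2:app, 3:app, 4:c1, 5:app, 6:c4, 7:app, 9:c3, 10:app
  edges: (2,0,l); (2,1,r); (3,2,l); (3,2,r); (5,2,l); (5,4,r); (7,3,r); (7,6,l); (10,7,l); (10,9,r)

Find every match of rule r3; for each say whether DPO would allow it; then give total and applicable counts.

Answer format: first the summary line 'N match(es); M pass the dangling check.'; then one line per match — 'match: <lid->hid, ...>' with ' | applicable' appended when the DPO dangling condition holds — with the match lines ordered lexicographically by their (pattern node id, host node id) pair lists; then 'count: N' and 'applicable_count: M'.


2 match(es); 1 pass the dangling check.
match: 0->5, 1->2, 2->0, 3->1, 4->4
match: 0->10, 1->7, 2->6, 3->3, 4->9 | applicable
count: 2
applicable_count: 1


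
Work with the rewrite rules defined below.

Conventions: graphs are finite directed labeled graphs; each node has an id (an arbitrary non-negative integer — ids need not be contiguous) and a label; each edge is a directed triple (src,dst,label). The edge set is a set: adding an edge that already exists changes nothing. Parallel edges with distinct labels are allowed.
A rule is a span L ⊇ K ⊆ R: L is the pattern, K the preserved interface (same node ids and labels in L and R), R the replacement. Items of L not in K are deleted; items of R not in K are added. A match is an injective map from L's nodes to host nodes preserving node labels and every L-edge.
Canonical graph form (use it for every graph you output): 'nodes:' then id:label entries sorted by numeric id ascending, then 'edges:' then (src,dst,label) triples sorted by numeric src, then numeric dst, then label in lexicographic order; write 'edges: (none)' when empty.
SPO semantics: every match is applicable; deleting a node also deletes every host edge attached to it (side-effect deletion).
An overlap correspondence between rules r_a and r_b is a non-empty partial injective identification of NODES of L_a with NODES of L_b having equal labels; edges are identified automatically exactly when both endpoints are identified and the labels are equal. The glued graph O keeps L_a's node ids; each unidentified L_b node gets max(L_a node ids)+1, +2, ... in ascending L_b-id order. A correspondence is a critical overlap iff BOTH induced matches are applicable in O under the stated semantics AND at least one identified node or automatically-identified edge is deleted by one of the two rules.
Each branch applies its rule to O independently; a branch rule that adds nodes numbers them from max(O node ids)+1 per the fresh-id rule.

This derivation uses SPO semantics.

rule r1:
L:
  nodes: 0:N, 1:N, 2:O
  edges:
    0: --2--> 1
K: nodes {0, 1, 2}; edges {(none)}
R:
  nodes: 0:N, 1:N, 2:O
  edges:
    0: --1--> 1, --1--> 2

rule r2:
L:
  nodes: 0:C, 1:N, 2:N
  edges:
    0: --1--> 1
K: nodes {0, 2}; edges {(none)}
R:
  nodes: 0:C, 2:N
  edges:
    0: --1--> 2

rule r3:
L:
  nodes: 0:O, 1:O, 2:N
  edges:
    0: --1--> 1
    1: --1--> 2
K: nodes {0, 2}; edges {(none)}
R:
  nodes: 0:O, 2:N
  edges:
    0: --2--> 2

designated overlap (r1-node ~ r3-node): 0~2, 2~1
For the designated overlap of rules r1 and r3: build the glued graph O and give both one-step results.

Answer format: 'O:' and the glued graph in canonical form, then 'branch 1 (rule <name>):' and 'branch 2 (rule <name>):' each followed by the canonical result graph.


O:
nodes: 0:N, 1:N, 2:O, 3:O
edges: (0,1,2); (2,0,1); (3,2,1)
branch 1 (rule r1):
nodes: 0:N, 1:N, 2:O, 3:O
edges: (0,1,1); (0,2,1); (2,0,1); (3,2,1)
branch 2 (rule r3):
nodes: 0:N, 1:N, 3:O
edges: (0,1,2); (3,0,2)


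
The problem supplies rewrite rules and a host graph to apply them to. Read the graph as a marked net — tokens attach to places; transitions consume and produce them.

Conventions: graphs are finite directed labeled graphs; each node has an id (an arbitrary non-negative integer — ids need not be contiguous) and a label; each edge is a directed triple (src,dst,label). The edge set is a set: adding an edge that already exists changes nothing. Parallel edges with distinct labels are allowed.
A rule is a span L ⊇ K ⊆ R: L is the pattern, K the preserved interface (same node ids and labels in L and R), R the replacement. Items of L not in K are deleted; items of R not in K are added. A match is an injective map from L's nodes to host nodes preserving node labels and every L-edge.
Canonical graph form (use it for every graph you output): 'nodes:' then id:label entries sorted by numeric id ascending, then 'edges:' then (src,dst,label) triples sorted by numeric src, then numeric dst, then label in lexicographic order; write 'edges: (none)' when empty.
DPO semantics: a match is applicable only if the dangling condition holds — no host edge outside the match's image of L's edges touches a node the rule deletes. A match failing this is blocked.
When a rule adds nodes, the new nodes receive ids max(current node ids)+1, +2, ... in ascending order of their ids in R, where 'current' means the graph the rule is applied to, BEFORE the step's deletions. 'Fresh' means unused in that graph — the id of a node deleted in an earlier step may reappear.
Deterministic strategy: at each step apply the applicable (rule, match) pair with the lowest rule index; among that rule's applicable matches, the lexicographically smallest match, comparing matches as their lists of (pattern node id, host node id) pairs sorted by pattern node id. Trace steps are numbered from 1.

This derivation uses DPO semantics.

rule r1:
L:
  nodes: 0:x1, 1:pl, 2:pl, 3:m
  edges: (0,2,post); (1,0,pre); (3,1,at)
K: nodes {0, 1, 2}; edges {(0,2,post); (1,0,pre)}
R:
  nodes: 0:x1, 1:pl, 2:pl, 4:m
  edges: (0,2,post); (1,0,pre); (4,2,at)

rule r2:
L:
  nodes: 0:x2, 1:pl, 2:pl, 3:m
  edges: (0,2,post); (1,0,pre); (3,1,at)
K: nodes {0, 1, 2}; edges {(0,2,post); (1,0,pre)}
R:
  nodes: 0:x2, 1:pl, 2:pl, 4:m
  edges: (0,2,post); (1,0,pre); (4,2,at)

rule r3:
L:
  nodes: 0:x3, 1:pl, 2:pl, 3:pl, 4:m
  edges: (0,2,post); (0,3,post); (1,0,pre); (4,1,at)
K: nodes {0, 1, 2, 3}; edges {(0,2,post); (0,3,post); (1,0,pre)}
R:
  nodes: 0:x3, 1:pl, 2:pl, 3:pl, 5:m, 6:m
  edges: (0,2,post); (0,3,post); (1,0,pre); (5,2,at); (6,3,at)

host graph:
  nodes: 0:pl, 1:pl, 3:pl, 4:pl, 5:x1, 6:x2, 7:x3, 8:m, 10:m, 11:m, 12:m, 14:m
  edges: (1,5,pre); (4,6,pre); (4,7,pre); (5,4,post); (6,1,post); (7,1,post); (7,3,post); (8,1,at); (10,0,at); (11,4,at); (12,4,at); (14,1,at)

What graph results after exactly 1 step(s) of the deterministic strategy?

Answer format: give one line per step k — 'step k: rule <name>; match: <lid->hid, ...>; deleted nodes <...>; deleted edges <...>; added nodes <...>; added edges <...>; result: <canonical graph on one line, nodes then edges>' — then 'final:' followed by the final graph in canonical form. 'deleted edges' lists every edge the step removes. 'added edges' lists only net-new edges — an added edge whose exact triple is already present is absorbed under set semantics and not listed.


step 1: rule r1; match: 0->5, 1->1, 2->4, 3->8; deleted nodes 8; deleted edges (8,1,at); added nodes 15; added edges (15,4,at); result: nodes: 0:pl, 1:pl, 3:pl, 4:pl, 5:x1, 6:x2, 7:x3, 10:m, 11:m, 12:m, 14:m, 15:m edges: (1,5,pre); (4,6,pre); (4,7,pre); (5,4,post); (6,1,post); (7,1,post); (7,3,post); (10,0,at); (11,4,at); (12,4,at); (14,1,at); (15,4,at)
final:
nodes: 0:pl, 1:pl, 3:pl, 4:pl, 5:x1, 6:x2, 7:x3, 10:m, 11:m, 12:m, 14:m, 15:m
edges: (1,5,pre); (4,6,pre); (4,7,pre); (5,4,post); (6,1,post); (7,1,post); (7,3,post); (10,0,at); (11,4,at); (12,4,at); (14,1,at); (15,4,at)


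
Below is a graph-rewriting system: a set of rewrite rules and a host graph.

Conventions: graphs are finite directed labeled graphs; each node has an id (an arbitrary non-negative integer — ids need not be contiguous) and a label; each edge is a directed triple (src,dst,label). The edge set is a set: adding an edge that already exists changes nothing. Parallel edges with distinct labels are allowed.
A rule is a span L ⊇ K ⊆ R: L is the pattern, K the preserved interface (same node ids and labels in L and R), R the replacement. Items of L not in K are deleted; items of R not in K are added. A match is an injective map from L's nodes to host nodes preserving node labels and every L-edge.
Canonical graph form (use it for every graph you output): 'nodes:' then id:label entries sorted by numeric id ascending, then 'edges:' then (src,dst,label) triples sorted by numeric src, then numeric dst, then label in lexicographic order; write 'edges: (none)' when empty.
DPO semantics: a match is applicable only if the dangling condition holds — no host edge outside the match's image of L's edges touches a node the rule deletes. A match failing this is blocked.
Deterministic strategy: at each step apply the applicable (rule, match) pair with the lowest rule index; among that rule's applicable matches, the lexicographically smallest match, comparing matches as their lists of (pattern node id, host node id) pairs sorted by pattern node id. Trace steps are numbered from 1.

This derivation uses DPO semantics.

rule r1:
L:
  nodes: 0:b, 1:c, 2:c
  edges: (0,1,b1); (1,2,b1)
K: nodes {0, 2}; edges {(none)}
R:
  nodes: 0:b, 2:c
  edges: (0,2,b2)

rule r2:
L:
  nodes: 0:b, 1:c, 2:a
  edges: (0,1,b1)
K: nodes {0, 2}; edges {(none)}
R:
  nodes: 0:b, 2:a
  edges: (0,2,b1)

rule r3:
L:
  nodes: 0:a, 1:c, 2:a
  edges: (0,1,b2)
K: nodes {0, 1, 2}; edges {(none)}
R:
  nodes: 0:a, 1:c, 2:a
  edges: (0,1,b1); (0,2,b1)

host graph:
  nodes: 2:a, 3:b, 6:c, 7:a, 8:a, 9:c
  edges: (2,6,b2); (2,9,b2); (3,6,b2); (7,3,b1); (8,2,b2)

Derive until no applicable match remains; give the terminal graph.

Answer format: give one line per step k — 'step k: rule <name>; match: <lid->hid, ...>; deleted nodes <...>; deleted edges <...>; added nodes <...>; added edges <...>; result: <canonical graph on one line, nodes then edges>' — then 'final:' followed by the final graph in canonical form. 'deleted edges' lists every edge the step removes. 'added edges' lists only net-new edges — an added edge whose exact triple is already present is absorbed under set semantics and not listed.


step 1: rule r3; match: 0->2, 1->6, 2->7; deleted nodes (none); deleted edges (2,6,b2); added nodes (none); added edges (2,6,b1); (2,7,b1); result: nodes: 2:a, 3:b, 6:c, 7:a, 8:a, 9:c edges: (2,6,b1); (2,7,b1); (2,9,b2); (3,6,b2); (7,3,b1); (8,2,b2)
step 2: rule r3; match: 0->2, 1->9, 2->7; deleted nodes (none); deleted edges (2,9,b2); added nodes (none); added edges (2,9,b1); result: nodes: 2:a, 3:b, 6:c, 7:a, 8:a, 9:c edges: (2,6,b1); (2,7,b1); (2,9,b1); (3,6,b2); (7,3,b1); (8,2,b2)
final:
nodes: 2:a, 3:b, 6:c, 7:a, 8:a, 9:c
edges: (2,6,b1); (2,7,b1); (2,9,b1); (3,6,b2); (7,3,b1); (8,2,b2)


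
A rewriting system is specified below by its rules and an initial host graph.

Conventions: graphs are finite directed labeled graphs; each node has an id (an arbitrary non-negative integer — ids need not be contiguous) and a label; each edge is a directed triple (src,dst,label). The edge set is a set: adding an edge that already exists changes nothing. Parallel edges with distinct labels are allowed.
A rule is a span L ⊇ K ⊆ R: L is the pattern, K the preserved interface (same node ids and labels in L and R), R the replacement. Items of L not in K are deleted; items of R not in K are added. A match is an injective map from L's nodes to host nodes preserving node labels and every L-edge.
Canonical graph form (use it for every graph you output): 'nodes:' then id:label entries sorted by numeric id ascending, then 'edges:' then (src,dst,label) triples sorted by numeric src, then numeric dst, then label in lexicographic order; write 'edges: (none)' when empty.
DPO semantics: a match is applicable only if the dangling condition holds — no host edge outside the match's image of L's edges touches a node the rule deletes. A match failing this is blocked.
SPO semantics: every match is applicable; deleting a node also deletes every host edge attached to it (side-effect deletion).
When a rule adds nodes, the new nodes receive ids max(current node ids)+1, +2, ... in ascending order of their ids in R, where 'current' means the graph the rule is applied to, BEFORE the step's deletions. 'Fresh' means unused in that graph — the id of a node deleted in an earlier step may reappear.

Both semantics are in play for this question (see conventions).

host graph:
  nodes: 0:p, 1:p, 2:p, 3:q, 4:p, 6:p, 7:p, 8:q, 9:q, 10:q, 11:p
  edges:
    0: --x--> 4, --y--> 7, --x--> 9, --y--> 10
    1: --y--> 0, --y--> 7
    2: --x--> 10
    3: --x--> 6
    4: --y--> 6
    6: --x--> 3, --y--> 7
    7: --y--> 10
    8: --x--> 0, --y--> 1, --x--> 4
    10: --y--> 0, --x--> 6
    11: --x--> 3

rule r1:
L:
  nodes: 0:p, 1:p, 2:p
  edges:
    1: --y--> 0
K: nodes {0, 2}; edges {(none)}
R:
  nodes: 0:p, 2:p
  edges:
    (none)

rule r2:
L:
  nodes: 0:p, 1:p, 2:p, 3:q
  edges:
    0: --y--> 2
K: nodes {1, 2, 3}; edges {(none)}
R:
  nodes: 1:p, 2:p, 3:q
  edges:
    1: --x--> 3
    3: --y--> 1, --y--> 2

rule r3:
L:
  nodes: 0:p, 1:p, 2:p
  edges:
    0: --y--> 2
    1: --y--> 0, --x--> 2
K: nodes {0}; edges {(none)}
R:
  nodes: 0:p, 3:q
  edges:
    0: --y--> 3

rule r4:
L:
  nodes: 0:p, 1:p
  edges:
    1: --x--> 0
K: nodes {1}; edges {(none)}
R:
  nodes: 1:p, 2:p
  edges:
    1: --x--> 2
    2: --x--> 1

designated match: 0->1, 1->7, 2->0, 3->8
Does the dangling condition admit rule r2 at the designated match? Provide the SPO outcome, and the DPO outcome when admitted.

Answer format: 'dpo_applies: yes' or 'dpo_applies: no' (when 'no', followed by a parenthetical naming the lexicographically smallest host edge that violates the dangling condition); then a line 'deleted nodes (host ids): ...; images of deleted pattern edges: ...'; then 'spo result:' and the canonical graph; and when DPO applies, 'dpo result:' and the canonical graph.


dpo_applies: no
(the rule deletes node 1, which keeps host edge (1,7,y) outside the match image — the dangling condition fails, DPO blocks; SPO proceeds and side-deletes such edges)
deleted nodes (host ids): 1; images of deleted pattern edges: (1,0,y)
spo result:
nodes: 0:p, 2:p, 3:q, 4:p, 6:p, 7:p, 8:q, 9:q, 10:q, 11:p
edges: (0,4,x); (0,7,y); (0,9,x); (0,10,y); (2,10,x); (3,6,x); (4,6,y); (6,3,x); (6,7,y); (7,8,x); (7,10,y); (8,0,x); (8,0,y); (8,4,x); (8,7,y); (10,0,y); (10,6,x); (11,3,x)
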